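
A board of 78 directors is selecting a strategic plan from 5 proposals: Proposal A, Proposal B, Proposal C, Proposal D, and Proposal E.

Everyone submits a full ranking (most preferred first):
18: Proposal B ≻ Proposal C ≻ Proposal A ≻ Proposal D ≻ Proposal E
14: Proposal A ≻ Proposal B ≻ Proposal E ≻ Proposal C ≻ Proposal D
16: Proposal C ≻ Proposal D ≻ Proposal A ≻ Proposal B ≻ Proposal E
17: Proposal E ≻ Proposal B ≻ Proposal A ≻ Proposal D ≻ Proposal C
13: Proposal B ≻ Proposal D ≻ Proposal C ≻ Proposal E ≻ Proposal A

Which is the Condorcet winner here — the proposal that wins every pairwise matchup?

Proposal B

Proposal B vs Proposal A: 48–30
Proposal B vs Proposal C: 62–16
Proposal B vs Proposal D: 62–16
Proposal B vs Proposal E: 61–17
Proposal B beats every other proposal.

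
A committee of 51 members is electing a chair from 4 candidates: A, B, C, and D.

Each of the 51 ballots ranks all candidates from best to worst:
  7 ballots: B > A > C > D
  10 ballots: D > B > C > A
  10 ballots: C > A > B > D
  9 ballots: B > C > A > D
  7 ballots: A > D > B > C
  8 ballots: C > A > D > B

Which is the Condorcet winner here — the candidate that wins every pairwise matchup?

B

B vs A: 26–25
B vs C: 33–18
B vs D: 26–25
B beats every other candidate.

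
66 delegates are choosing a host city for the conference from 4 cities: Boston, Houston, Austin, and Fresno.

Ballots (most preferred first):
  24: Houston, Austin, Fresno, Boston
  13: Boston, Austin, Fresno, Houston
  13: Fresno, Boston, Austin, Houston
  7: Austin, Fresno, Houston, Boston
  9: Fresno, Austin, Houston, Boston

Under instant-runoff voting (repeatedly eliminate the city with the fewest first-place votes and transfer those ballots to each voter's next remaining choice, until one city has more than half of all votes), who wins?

Round 1: Boston 13, Houston 24, Austin 7, Fresno 22. Austin eliminated.
Round 2: Boston 13, Houston 24, Fresno 29. Boston eliminated.
Round 3: Houston 24, Fresno 42. Fresno has a majority (≥34).

Fresno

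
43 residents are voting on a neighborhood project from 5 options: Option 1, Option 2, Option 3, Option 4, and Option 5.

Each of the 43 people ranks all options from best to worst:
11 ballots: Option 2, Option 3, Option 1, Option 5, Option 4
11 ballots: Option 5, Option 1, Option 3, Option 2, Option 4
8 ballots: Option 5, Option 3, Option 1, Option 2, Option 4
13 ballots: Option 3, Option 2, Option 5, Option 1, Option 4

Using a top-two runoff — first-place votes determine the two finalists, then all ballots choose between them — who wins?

Round 1 first-place votes: Option 1 0, Option 2 11, Option 3 13, Option 4 0, Option 5 19. Option 5 and Option 3 advance.
Runoff: Option 5 is ranked above Option 3 on 19 ballots, Option 3 above Option 5 on 24.

Option 3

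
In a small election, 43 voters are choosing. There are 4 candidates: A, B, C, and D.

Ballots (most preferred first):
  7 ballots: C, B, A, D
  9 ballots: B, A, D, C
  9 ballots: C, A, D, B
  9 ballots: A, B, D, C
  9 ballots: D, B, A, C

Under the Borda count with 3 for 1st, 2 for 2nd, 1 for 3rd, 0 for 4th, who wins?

A: 7×1 + 9×2 + 9×2 + 9×3 + 9×1 = 79
B: 7×2 + 9×3 + 9×0 + 9×2 + 9×2 = 77
C: 7×3 + 9×0 + 9×3 + 9×0 + 9×0 = 48
D: 7×0 + 9×1 + 9×1 + 9×1 + 9×3 = 54

A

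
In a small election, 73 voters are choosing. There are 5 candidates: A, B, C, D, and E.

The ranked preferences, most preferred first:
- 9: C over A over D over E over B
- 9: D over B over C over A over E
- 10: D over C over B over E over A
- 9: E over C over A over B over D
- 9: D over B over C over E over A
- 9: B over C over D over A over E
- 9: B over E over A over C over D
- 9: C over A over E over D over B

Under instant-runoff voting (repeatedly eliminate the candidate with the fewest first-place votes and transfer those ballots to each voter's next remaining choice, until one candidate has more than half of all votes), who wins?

C

Round 1: A 0, B 18, C 18, D 28, E 9. A eliminated.
Round 2: B 18, C 18, D 28, E 9. E eliminated.
Round 3: B 18, C 27, D 28. B eliminated.
Round 4: C 45, D 28. C has a majority (≥37).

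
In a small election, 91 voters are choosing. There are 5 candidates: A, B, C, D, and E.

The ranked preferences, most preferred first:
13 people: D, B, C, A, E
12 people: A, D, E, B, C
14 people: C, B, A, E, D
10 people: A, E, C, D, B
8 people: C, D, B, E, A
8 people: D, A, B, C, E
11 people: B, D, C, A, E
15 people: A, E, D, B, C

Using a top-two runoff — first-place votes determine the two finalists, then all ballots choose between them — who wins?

Round 1 first-place votes: A 37, B 11, C 22, D 21, E 0. A and C advance.
Runoff: A is ranked above C on 45 ballots, C above A on 46.

C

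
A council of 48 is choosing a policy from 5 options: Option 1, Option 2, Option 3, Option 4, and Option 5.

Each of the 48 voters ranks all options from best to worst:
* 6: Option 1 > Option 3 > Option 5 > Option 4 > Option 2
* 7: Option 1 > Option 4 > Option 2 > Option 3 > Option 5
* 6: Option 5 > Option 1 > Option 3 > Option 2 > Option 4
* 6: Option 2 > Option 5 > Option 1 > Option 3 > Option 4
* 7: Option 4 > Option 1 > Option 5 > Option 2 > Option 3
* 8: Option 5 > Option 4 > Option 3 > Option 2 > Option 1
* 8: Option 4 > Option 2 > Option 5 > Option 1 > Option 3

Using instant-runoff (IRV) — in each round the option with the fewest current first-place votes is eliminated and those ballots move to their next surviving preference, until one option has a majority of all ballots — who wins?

Round 1: Option 1 13, Option 2 6, Option 3 0, Option 4 15, Option 5 14. Option 3 eliminated.
Round 2: Option 1 13, Option 2 6, Option 4 15, Option 5 14. Option 2 eliminated.
Round 3: Option 1 13, Option 4 15, Option 5 20. Option 1 eliminated.
Round 4: Option 4 22, Option 5 26. Option 5 has a majority (≥25).

Option 5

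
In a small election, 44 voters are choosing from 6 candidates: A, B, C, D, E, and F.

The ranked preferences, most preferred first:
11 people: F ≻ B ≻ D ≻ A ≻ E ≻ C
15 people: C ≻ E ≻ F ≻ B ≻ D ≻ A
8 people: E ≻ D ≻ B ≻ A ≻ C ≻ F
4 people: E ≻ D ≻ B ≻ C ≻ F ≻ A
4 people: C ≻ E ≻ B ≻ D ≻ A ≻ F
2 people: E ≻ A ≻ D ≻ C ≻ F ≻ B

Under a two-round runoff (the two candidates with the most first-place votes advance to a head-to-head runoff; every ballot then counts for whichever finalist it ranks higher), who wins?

E

Round 1 first-place votes: A 0, B 0, C 19, D 0, E 14, F 11. C and E advance.
Runoff: C is ranked above E on 19 ballots, E above C on 25.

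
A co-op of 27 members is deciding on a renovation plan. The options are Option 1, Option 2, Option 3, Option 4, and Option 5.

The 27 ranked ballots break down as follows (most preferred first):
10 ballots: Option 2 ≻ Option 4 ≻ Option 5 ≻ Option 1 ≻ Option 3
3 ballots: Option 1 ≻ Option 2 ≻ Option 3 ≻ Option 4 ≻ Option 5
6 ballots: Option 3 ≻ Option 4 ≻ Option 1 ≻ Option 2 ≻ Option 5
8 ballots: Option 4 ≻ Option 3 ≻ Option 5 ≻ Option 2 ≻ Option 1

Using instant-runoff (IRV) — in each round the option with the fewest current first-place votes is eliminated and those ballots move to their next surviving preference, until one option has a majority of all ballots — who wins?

Round 1: Option 1 3, Option 2 10, Option 3 6, Option 4 8, Option 5 0. Option 5 eliminated.
Round 2: Option 1 3, Option 2 10, Option 3 6, Option 4 8. Option 1 eliminated.
Round 3: Option 2 13, Option 3 6, Option 4 8. Option 3 eliminated.
Round 4: Option 2 13, Option 4 14. Option 4 has a majority (≥14).

Option 4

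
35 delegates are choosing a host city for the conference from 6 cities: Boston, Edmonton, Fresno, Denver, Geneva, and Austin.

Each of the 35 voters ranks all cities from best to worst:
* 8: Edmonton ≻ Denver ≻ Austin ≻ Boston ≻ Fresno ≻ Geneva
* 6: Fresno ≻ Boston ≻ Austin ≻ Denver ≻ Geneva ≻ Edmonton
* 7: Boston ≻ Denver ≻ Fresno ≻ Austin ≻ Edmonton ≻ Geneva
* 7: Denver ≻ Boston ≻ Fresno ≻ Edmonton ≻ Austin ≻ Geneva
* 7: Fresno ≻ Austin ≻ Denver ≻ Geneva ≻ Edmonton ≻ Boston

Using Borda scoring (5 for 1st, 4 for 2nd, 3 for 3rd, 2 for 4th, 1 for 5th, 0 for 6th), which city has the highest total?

Boston: 8×2 + 6×4 + 7×5 + 7×4 + 7×0 = 103
Edmonton: 8×5 + 6×0 + 7×1 + 7×2 + 7×1 = 68
Fresno: 8×1 + 6×5 + 7×3 + 7×3 + 7×5 = 115
Denver: 8×4 + 6×2 + 7×4 + 7×5 + 7×3 = 128
Geneva: 8×0 + 6×1 + 7×0 + 7×0 + 7×2 = 20
Austin: 8×3 + 6×3 + 7×2 + 7×1 + 7×4 = 91

Denver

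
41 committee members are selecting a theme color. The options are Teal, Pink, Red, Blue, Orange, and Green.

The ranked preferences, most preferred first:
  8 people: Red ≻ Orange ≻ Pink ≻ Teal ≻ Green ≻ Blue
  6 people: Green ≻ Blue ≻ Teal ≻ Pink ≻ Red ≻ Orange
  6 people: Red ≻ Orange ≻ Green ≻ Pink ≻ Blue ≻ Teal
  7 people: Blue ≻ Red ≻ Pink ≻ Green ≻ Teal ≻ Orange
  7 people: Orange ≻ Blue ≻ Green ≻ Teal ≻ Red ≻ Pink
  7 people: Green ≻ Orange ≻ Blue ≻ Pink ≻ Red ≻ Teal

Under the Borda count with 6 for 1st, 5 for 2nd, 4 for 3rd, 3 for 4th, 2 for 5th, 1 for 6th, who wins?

Teal: 8×3 + 6×4 + 6×1 + 7×2 + 7×3 + 7×1 = 96
Pink: 8×4 + 6×3 + 6×3 + 7×4 + 7×1 + 7×3 = 124
Red: 8×6 + 6×2 + 6×6 + 7×5 + 7×2 + 7×2 = 159
Blue: 8×1 + 6×5 + 6×2 + 7×6 + 7×5 + 7×4 = 155
Orange: 8×5 + 6×1 + 6×5 + 7×1 + 7×6 + 7×5 = 160
Green: 8×2 + 6×6 + 6×4 + 7×3 + 7×4 + 7×6 = 167

Green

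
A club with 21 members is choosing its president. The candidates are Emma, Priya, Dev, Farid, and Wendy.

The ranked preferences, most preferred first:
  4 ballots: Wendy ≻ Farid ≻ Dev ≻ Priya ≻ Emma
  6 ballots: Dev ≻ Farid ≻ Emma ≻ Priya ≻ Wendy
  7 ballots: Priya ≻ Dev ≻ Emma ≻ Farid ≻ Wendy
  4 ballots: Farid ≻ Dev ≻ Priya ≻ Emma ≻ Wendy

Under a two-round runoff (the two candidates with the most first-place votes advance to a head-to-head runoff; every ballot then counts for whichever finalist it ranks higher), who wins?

Round 1 first-place votes: Emma 0, Priya 7, Dev 6, Farid 4, Wendy 4. Priya and Dev advance.
Runoff: Priya is ranked above Dev on 7 ballots, Dev above Priya on 14.

Dev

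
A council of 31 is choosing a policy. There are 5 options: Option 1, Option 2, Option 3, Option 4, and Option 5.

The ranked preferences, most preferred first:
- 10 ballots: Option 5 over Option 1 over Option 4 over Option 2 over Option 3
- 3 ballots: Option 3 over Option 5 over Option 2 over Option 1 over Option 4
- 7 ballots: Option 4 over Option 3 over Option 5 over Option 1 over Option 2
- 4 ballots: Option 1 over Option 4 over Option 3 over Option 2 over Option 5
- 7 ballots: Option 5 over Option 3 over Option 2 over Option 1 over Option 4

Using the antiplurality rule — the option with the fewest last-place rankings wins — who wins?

Option 1

Last-place votes: Option 1 0, Option 2 7, Option 3 10, Option 4 10, Option 5 4.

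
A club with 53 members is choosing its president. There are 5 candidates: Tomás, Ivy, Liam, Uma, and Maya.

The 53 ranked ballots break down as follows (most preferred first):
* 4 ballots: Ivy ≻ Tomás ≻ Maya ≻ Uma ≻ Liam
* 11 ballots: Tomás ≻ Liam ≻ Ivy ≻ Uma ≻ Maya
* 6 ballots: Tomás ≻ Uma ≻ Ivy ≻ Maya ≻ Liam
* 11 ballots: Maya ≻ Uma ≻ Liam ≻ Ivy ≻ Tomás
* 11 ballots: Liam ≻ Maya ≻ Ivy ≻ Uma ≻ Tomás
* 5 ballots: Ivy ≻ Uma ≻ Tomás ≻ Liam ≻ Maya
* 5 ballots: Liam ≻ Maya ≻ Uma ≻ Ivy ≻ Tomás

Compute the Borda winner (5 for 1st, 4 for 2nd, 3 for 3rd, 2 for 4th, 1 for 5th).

Liam

Tomás: 4×4 + 11×5 + 6×5 + 11×1 + 11×1 + 5×3 + 5×1 = 143
Ivy: 4×5 + 11×3 + 6×3 + 11×2 + 11×3 + 5×5 + 5×2 = 161
Liam: 4×1 + 11×4 + 6×1 + 11×3 + 11×5 + 5×2 + 5×5 = 177
Uma: 4×2 + 11×2 + 6×4 + 11×4 + 11×2 + 5×4 + 5×3 = 155
Maya: 4×3 + 11×1 + 6×2 + 11×5 + 11×4 + 5×1 + 5×4 = 159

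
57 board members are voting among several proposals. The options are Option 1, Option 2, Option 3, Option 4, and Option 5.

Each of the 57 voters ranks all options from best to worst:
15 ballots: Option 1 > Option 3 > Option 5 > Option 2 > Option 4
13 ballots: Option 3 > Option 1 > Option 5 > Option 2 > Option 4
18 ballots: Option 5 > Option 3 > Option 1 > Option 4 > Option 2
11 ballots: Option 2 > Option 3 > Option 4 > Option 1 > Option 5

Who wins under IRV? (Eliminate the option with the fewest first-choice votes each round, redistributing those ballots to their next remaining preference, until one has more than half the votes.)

Round 1: Option 1 15, Option 2 11, Option 3 13, Option 4 0, Option 5 18. Option 4 eliminated.
Round 2: Option 1 15, Option 2 11, Option 3 13, Option 5 18. Option 2 eliminated.
Round 3: Option 1 15, Option 3 24, Option 5 18. Option 1 eliminated.
Round 4: Option 3 39, Option 5 18. Option 3 has a majority (≥29).

Option 3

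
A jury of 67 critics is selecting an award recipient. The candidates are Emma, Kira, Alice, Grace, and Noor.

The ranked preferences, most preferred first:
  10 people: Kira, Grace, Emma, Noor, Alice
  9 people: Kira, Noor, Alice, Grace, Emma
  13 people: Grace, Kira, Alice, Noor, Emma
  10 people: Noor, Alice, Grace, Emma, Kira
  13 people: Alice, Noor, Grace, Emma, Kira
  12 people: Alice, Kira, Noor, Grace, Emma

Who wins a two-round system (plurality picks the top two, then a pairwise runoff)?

Alice

Round 1 first-place votes: Emma 0, Kira 19, Alice 25, Grace 13, Noor 10. Alice and Kira advance.
Runoff: Alice is ranked above Kira on 35 ballots, Kira above Alice on 32.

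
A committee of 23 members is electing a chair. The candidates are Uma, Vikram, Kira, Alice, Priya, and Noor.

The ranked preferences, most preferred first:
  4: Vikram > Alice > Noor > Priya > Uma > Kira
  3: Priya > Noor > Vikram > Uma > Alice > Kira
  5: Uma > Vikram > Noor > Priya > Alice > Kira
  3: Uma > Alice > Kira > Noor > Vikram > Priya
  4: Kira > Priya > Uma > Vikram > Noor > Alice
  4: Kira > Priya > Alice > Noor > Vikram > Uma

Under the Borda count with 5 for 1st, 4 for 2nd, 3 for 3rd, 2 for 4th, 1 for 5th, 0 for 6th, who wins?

Priya

Uma: 4×1 + 3×2 + 5×5 + 3×5 + 4×3 + 4×0 = 62
Vikram: 4×5 + 3×3 + 5×4 + 3×1 + 4×2 + 4×1 = 64
Kira: 4×0 + 3×0 + 5×0 + 3×3 + 4×5 + 4×5 = 49
Alice: 4×4 + 3×1 + 5×1 + 3×4 + 4×0 + 4×3 = 48
Priya: 4×2 + 3×5 + 5×2 + 3×0 + 4×4 + 4×4 = 65
Noor: 4×3 + 3×4 + 5×3 + 3×2 + 4×1 + 4×2 = 57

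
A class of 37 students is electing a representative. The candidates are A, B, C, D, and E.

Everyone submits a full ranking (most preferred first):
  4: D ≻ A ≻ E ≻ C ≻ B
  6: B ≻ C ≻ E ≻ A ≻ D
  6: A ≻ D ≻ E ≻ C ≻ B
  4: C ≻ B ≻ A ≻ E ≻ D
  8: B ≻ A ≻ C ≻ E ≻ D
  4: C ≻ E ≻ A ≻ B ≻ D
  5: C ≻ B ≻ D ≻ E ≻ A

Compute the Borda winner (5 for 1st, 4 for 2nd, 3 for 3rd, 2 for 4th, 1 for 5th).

A: 4×4 + 6×2 + 6×5 + 4×3 + 8×4 + 4×3 + 5×1 = 119
B: 4×1 + 6×5 + 6×1 + 4×4 + 8×5 + 4×2 + 5×4 = 124
C: 4×2 + 6×4 + 6×2 + 4×5 + 8×3 + 4×5 + 5×5 = 133
D: 4×5 + 6×1 + 6×4 + 4×1 + 8×1 + 4×1 + 5×3 = 81
E: 4×3 + 6×3 + 6×3 + 4×2 + 8×2 + 4×4 + 5×2 = 98

C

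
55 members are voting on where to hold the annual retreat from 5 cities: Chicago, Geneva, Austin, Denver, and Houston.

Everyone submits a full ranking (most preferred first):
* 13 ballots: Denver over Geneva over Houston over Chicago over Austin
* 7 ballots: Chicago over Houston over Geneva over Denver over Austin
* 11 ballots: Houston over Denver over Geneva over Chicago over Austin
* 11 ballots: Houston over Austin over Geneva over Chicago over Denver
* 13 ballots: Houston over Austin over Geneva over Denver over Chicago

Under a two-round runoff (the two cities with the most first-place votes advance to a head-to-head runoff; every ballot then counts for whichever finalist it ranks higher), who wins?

Round 1 first-place votes: Chicago 7, Geneva 0, Austin 0, Denver 13, Houston 35. Houston and Denver advance.
Runoff: Houston is ranked above Denver on 42 ballots, Denver above Houston on 13.

Houston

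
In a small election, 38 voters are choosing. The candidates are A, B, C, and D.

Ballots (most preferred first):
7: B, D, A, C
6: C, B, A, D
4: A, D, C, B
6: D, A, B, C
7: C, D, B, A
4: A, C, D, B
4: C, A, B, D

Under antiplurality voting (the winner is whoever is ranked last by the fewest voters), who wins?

Last-place votes: A 7, B 8, C 13, D 10.

A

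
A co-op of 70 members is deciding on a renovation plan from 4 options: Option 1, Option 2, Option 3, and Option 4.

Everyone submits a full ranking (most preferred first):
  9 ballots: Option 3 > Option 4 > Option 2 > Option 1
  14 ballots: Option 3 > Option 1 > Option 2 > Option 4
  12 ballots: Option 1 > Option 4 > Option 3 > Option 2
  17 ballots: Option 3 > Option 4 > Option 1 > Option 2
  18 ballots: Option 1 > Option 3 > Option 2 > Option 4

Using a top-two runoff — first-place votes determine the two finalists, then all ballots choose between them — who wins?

Option 3

Round 1 first-place votes: Option 1 30, Option 2 0, Option 3 40, Option 4 0. Option 3 and Option 1 advance.
Runoff: Option 3 is ranked above Option 1 on 40 ballots, Option 1 above Option 3 on 30.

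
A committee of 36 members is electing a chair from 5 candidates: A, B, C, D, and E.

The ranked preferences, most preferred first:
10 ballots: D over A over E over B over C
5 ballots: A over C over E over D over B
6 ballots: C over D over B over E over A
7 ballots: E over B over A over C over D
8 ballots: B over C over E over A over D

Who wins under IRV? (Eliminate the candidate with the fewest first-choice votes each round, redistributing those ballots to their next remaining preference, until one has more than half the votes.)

B

Round 1: A 5, B 8, C 6, D 10, E 7. A eliminated.
Round 2: B 8, C 11, D 10, E 7. E eliminated.
Round 3: B 15, C 11, D 10. D eliminated.
Round 4: B 25, C 11. B has a majority (≥19).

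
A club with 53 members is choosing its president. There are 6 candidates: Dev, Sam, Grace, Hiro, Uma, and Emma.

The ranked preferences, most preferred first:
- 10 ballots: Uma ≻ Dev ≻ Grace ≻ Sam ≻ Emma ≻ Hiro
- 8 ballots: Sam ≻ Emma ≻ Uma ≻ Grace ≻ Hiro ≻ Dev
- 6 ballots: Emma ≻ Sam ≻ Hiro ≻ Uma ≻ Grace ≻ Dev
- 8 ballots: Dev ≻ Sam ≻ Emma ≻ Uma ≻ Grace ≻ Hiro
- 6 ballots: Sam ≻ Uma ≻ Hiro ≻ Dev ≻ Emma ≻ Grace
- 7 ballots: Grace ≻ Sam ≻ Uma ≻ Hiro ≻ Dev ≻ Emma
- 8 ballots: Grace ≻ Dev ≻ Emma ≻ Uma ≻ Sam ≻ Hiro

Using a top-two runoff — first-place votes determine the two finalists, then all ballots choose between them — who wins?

Sam

Round 1 first-place votes: Dev 8, Sam 14, Grace 15, Hiro 0, Uma 10, Emma 6. Grace and Sam advance.
Runoff: Grace is ranked above Sam on 25 ballots, Sam above Grace on 28.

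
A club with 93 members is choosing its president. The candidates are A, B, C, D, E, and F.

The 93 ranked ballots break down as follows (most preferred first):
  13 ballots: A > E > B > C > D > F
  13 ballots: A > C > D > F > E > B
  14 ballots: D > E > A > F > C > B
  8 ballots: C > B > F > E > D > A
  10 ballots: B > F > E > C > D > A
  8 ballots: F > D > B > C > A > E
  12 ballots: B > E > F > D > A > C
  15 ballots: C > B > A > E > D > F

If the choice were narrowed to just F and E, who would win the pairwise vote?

E

F is ranked above E on 39 ballots; E above F on 54.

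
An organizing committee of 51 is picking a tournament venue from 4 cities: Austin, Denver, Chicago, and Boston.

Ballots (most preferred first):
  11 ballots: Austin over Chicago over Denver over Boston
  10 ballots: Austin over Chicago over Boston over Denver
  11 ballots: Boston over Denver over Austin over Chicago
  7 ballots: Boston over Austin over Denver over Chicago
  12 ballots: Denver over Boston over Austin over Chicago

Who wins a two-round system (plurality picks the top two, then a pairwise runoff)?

Round 1 first-place votes: Austin 21, Denver 12, Chicago 0, Boston 18. Austin and Boston advance.
Runoff: Austin is ranked above Boston on 21 ballots, Boston above Austin on 30.

Boston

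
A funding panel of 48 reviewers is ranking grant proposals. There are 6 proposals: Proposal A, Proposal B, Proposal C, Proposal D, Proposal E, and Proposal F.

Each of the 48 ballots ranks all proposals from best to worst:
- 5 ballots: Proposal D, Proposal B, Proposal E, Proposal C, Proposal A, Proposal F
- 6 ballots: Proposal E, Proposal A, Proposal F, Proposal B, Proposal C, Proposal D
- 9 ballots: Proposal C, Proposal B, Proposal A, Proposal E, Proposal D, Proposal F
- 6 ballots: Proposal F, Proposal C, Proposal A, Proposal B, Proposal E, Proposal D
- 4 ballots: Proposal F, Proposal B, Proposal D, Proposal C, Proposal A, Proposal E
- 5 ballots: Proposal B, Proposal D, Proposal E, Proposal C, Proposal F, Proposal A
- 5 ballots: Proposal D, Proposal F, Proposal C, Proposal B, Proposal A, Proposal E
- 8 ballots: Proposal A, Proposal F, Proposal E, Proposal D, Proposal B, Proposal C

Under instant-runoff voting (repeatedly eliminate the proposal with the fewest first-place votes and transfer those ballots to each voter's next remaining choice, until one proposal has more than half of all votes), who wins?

Round 1: Proposal A 8, Proposal B 5, Proposal C 9, Proposal D 10, Proposal E 6, Proposal F 10. Proposal B eliminated.
Round 2: Proposal A 8, Proposal C 9, Proposal D 15, Proposal E 6, Proposal F 10. Proposal E eliminated.
Round 3: Proposal A 14, Proposal C 9, Proposal D 15, Proposal F 10. Proposal C eliminated.
Round 4: Proposal A 23, Proposal D 15, Proposal F 10. Proposal F eliminated.
Round 5: Proposal A 29, Proposal D 19. Proposal A has a majority (≥25).

Proposal A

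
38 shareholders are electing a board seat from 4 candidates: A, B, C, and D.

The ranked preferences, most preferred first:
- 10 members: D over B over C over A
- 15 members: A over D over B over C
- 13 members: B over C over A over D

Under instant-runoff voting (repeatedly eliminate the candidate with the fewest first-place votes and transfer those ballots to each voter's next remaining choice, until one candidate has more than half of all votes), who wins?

Round 1: A 15, B 13, C 0, D 10. C eliminated.
Round 2: A 15, B 13, D 10. D eliminated.
Round 3: A 15, B 23. B has a majority (≥20).

B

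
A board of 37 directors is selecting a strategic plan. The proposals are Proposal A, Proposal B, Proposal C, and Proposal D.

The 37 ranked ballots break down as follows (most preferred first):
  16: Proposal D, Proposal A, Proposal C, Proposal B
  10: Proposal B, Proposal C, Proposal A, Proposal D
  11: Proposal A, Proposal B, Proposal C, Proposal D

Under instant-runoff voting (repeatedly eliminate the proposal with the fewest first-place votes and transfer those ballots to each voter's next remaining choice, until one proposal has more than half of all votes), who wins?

Round 1: Proposal A 11, Proposal B 10, Proposal C 0, Proposal D 16. Proposal C eliminated.
Round 2: Proposal A 11, Proposal B 10, Proposal D 16. Proposal B eliminated.
Round 3: Proposal A 21, Proposal D 16. Proposal A has a majority (≥19).

Proposal A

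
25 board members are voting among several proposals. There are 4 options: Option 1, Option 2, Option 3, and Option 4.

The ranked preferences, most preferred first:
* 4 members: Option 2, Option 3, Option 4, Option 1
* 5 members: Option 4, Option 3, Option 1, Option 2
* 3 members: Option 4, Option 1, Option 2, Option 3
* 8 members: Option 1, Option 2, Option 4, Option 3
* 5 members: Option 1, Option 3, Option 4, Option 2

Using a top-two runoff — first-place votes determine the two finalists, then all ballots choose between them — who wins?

Option 1

Round 1 first-place votes: Option 1 13, Option 2 4, Option 3 0, Option 4 8. Option 1 and Option 4 advance.
Runoff: Option 1 is ranked above Option 4 on 13 ballots, Option 4 above Option 1 on 12.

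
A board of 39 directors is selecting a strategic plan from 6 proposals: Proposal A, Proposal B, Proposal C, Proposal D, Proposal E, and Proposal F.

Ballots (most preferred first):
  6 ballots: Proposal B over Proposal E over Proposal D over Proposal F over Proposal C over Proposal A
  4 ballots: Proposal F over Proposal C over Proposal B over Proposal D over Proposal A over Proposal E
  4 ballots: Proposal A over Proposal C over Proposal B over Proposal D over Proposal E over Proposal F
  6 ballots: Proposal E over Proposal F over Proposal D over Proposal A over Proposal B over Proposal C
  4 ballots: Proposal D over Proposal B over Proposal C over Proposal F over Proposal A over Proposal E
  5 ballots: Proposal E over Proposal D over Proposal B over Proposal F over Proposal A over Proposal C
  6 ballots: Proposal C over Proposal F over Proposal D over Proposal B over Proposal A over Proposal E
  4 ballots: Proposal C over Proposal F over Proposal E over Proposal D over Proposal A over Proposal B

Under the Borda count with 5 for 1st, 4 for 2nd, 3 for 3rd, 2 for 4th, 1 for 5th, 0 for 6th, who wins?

Proposal D

Proposal A: 6×0 + 4×1 + 4×5 + 6×2 + 4×1 + 5×1 + 6×1 + 4×1 = 55
Proposal B: 6×5 + 4×3 + 4×3 + 6×1 + 4×4 + 5×3 + 6×2 + 4×0 = 103
Proposal C: 6×1 + 4×4 + 4×4 + 6×0 + 4×3 + 5×0 + 6×5 + 4×5 = 100
Proposal D: 6×3 + 4×2 + 4×2 + 6×3 + 4×5 + 5×4 + 6×3 + 4×2 = 118
Proposal E: 6×4 + 4×0 + 4×1 + 6×5 + 4×0 + 5×5 + 6×0 + 4×3 = 95
Proposal F: 6×2 + 4×5 + 4×0 + 6×4 + 4×2 + 5×2 + 6×4 + 4×4 = 114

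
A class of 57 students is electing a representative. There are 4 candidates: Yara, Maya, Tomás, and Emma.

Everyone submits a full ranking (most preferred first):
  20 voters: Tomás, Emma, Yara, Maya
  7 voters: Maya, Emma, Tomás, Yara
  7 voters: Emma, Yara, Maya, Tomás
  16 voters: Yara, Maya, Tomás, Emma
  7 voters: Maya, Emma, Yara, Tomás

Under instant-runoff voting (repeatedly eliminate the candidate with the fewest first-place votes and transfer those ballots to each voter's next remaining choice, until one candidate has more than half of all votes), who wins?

Yara

Round 1: Yara 16, Maya 14, Tomás 20, Emma 7. Emma eliminated.
Round 2: Yara 23, Maya 14, Tomás 20. Maya eliminated.
Round 3: Yara 30, Tomás 27. Yara has a majority (≥29).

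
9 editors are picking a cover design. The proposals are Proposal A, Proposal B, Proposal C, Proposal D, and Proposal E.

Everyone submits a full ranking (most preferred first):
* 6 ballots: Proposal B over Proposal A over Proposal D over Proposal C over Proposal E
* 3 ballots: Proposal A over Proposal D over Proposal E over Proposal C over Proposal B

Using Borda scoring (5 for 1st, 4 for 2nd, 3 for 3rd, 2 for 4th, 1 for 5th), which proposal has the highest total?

Proposal A: 6×4 + 3×5 = 39
Proposal B: 6×5 + 3×1 = 33
Proposal C: 6×2 + 3×2 = 18
Proposal D: 6×3 + 3×4 = 30
Proposal E: 6×1 + 3×3 = 15

Proposal A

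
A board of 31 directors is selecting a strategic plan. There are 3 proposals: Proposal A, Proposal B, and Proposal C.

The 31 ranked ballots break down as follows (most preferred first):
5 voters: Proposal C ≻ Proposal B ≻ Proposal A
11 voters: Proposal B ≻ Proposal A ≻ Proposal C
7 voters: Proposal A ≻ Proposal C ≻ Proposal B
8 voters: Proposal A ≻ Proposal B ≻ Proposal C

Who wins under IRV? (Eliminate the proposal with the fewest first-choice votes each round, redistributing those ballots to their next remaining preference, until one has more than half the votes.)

Proposal B

Round 1: Proposal A 15, Proposal B 11, Proposal C 5. Proposal C eliminated.
Round 2: Proposal A 15, Proposal B 16. Proposal B has a majority (≥16).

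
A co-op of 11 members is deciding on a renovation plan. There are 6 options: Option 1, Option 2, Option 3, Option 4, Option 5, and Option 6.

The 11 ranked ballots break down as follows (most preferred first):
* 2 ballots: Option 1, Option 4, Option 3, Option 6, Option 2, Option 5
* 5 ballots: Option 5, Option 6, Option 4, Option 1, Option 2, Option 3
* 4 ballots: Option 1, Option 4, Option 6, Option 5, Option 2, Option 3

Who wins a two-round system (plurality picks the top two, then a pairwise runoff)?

Round 1 first-place votes: Option 1 6, Option 2 0, Option 3 0, Option 4 0, Option 5 5, Option 6 0. Option 1 and Option 5 advance.
Runoff: Option 1 is ranked above Option 5 on 6 ballots, Option 5 above Option 1 on 5.

Option 1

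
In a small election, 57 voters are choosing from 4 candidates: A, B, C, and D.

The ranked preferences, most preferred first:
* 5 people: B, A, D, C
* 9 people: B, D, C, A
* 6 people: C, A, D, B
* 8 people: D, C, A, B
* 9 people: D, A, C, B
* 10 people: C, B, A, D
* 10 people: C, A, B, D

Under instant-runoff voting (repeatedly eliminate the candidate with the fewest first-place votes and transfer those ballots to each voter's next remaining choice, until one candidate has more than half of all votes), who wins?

D

Round 1: A 0, B 14, C 26, D 17. A eliminated.
Round 2: B 14, C 26, D 17. B eliminated.
Round 3: C 26, D 31. D has a majority (≥29).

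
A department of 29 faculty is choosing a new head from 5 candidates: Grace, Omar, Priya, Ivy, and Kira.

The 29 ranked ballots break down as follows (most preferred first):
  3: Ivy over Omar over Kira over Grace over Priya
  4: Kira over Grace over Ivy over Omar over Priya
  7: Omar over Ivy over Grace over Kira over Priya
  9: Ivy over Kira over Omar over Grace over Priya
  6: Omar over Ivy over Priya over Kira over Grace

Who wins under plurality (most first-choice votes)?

First-place votes: Grace 0, Omar 13, Priya 0, Ivy 12, Kira 4.

Omar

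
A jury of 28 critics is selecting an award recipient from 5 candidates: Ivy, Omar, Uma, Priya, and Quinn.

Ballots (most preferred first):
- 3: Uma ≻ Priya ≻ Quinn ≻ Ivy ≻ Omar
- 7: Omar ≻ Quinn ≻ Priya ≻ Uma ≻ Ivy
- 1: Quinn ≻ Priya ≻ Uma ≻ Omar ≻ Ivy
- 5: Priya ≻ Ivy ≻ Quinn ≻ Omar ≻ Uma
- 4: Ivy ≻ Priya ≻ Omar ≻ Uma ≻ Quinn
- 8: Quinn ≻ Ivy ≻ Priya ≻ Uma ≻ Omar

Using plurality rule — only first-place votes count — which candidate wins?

First-place votes: Ivy 4, Omar 7, Uma 3, Priya 5, Quinn 9.

Quinn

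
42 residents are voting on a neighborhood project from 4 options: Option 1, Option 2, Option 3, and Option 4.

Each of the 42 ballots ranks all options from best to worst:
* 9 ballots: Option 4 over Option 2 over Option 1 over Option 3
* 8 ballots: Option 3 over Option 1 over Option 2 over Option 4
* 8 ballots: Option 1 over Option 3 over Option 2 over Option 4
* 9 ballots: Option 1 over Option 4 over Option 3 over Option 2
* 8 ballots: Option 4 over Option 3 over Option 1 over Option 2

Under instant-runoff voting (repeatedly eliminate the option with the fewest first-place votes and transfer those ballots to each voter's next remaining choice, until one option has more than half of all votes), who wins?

Round 1: Option 1 17, Option 2 0, Option 3 8, Option 4 17. Option 2 eliminated.
Round 2: Option 1 17, Option 3 8, Option 4 17. Option 3 eliminated.
Round 3: Option 1 25, Option 4 17. Option 1 has a majority (≥22).

Option 1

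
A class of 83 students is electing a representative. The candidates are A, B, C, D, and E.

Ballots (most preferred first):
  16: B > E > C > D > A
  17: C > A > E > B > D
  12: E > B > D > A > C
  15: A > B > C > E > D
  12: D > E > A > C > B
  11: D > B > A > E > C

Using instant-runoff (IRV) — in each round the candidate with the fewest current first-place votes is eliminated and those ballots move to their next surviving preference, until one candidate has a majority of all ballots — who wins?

Round 1: A 15, B 16, C 17, D 23, E 12. E eliminated.
Round 2: A 15, B 28, C 17, D 23. A eliminated.
Round 3: B 43, C 17, D 23. B has a majority (≥42).

B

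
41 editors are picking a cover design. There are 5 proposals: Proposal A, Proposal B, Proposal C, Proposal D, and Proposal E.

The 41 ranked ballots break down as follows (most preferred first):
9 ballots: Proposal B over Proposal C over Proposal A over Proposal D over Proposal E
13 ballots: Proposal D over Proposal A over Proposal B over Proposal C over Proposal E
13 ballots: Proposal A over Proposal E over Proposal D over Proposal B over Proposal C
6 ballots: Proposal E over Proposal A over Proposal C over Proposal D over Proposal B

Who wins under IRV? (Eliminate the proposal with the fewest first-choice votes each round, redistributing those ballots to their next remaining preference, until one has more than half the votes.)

Proposal A

Round 1: Proposal A 13, Proposal B 9, Proposal C 0, Proposal D 13, Proposal E 6. Proposal C eliminated.
Round 2: Proposal A 13, Proposal B 9, Proposal D 13, Proposal E 6. Proposal E eliminated.
Round 3: Proposal A 19, Proposal B 9, Proposal D 13. Proposal B eliminated.
Round 4: Proposal A 28, Proposal D 13. Proposal A has a majority (≥21).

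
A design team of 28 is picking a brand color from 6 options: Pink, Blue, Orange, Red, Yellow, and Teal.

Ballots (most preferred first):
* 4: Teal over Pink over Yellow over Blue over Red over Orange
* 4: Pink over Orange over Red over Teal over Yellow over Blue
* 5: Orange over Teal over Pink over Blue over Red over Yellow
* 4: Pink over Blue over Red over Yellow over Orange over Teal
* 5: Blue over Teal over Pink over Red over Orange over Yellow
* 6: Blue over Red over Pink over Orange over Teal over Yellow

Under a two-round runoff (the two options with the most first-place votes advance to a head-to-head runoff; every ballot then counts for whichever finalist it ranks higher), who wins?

Round 1 first-place votes: Pink 8, Blue 11, Orange 5, Red 0, Yellow 0, Teal 4. Blue and Pink advance.
Runoff: Blue is ranked above Pink on 11 ballots, Pink above Blue on 17.

Pink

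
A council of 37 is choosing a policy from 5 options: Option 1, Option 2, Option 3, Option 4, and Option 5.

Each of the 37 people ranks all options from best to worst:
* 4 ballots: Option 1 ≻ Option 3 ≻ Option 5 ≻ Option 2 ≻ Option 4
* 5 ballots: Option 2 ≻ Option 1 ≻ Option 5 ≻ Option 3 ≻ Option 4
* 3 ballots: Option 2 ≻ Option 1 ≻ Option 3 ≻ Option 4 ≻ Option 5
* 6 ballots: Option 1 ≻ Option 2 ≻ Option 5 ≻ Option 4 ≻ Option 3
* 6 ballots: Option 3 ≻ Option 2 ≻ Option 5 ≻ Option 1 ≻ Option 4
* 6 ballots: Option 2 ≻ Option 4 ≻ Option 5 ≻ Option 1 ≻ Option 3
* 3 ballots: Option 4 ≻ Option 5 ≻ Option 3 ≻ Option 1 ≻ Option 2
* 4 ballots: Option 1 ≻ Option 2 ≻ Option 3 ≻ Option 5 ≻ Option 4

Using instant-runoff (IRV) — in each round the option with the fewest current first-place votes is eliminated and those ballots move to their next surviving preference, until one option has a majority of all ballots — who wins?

Option 2

Round 1: Option 1 14, Option 2 14, Option 3 6, Option 4 3, Option 5 0. Option 5 eliminated.
Round 2: Option 1 14, Option 2 14, Option 3 6, Option 4 3. Option 4 eliminated.
Round 3: Option 1 14, Option 2 14, Option 3 9. Option 3 eliminated.
Round 4: Option 1 17, Option 2 20. Option 2 has a majority (≥19).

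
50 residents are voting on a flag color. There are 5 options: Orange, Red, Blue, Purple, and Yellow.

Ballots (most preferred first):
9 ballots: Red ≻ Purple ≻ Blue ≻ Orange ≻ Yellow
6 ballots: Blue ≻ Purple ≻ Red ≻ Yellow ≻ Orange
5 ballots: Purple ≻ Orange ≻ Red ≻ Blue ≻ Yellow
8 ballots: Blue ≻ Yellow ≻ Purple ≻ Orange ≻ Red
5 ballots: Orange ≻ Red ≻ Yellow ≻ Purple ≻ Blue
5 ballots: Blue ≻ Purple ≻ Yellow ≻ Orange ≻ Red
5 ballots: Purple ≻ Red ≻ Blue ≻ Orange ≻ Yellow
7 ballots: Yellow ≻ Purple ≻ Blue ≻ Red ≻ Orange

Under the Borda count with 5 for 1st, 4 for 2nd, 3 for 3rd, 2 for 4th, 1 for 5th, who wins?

Orange: 9×2 + 6×1 + 5×4 + 8×2 + 5×5 + 5×2 + 5×2 + 7×1 = 112
Red: 9×5 + 6×3 + 5×3 + 8×1 + 5×4 + 5×1 + 5×4 + 7×2 = 145
Blue: 9×3 + 6×5 + 5×2 + 8×5 + 5×1 + 5×5 + 5×3 + 7×3 = 173
Purple: 9×4 + 6×4 + 5×5 + 8×3 + 5×2 + 5×4 + 5×5 + 7×4 = 192
Yellow: 9×1 + 6×2 + 5×1 + 8×4 + 5×3 + 5×3 + 5×1 + 7×5 = 128

Purple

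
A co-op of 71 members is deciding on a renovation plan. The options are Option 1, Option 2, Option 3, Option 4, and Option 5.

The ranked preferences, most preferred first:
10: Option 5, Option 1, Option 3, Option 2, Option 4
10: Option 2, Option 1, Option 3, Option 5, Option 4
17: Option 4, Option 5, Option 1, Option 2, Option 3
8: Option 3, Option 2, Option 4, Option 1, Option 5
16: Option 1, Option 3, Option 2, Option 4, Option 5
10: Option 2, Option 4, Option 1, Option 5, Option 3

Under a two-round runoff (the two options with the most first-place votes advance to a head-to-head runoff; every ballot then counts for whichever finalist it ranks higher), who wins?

Option 2

Round 1 first-place votes: Option 1 16, Option 2 20, Option 3 8, Option 4 17, Option 5 10. Option 2 and Option 4 advance.
Runoff: Option 2 is ranked above Option 4 on 54 ballots, Option 4 above Option 2 on 17.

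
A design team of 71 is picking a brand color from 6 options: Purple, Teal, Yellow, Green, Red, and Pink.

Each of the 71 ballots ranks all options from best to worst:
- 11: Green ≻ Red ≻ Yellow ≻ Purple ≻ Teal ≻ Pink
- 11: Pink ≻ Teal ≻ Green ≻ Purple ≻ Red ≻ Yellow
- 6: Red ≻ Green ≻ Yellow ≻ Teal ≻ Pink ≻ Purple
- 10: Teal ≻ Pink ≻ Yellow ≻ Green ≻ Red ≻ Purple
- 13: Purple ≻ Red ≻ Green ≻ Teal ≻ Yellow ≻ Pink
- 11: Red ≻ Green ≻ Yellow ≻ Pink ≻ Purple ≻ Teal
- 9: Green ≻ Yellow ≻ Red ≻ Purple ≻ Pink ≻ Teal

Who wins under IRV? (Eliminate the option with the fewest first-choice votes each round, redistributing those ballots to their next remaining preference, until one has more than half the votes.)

Red

Round 1: Purple 13, Teal 10, Yellow 0, Green 20, Red 17, Pink 11. Yellow eliminated.
Round 2: Purple 13, Teal 10, Green 20, Red 17, Pink 11. Teal eliminated.
Round 3: Purple 13, Green 20, Red 17, Pink 21. Purple eliminated.
Round 4: Green 20, Red 30, Pink 21. Green eliminated.
Round 5: Red 50, Pink 21. Red has a majority (≥36).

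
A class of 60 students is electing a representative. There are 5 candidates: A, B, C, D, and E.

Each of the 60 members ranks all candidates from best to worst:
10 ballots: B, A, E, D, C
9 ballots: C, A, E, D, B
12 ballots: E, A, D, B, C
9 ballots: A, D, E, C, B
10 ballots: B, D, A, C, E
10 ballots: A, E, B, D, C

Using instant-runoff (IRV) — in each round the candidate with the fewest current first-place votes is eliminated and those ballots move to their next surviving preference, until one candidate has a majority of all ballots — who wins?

Round 1: A 19, B 20, C 9, D 0, E 12. D eliminated.
Round 2: A 19, B 20, C 9, E 12. C eliminated.
Round 3: A 28, B 20, E 12. E eliminated.
Round 4: A 40, B 20. A has a majority (≥31).

A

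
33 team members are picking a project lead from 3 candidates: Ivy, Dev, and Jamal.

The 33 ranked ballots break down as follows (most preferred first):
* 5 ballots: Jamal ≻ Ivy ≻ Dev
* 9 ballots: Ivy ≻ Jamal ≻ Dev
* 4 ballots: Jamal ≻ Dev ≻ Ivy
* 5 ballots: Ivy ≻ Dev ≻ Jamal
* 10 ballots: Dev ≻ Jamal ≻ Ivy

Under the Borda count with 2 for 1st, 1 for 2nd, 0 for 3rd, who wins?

Ivy: 5×1 + 9×2 + 4×0 + 5×2 + 10×0 = 33
Dev: 5×0 + 9×0 + 4×1 + 5×1 + 10×2 = 29
Jamal: 5×2 + 9×1 + 4×2 + 5×0 + 10×1 = 37

Jamal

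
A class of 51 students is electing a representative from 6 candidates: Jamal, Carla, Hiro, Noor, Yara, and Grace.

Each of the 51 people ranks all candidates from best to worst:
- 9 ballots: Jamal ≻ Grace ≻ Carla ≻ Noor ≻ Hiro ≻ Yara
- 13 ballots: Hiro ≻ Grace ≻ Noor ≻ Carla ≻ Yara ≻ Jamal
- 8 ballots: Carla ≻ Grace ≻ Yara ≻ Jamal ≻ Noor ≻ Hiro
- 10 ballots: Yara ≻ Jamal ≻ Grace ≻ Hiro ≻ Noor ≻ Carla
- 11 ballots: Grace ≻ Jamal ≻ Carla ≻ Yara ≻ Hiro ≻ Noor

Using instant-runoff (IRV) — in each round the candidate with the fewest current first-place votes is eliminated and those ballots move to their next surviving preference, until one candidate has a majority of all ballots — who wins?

Round 1: Jamal 9, Carla 8, Hiro 13, Noor 0, Yara 10, Grace 11. Noor eliminated.
Round 2: Jamal 9, Carla 8, Hiro 13, Yara 10, Grace 11. Carla eliminated.
Round 3: Jamal 9, Hiro 13, Yara 10, Grace 19. Jamal eliminated.
Round 4: Hiro 13, Yara 10, Grace 28. Grace has a majority (≥26).

Grace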